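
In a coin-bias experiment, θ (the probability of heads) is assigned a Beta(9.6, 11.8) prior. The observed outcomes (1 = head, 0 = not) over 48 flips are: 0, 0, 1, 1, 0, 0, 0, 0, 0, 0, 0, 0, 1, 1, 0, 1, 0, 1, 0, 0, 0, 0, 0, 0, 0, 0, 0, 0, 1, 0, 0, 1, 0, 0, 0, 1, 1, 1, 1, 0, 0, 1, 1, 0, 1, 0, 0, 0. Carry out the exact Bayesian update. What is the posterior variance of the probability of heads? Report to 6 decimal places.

The Beta prior is conjugate to a Binomial/Bernoulli likelihood; the update adds successes to α and failures to β.
Posterior: Beta(α+k, β+n−k) = Beta(9.6+15, 11.8+33) = Beta(24.6, 44.8).
Var = αβ/((α+β)²(α+β+1)) = 24.6·44.8/(69.4²·70.4) = 0.003250.

0.003250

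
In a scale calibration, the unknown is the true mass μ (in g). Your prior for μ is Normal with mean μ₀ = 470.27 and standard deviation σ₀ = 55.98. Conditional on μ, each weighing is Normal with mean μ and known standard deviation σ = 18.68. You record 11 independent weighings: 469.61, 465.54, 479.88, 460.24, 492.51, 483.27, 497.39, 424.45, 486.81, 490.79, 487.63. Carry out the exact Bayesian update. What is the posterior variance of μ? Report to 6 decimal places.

For Normal data with known variance σ², a Normal(μ₀, σ₀²) prior on μ is conjugate. Posterior precision = 1/σ₀² + n/σ²; posterior mean is the precision-weighted average of μ₀ and x̄.
σ₀² = 55.98² = 3133.7604, σ² = 18.68² = 348.9424; σ² + n·σ₀² = 348.9424 + 11·3133.7604 = 34820.3068.
Posterior precision = 1/σ₀² + n/σ² = 1/3133.7604 + 11/348.9424 = (σ² + n·σ₀²)/(σ₀²σ²) = 34820.3068/(3133.7604·348.9424); posterior variance σₙ² = σ₀²σ²/(σ² + n·σ₀²) = 3133.7604·348.9424/34820.3068 = 31.404142.

31.404142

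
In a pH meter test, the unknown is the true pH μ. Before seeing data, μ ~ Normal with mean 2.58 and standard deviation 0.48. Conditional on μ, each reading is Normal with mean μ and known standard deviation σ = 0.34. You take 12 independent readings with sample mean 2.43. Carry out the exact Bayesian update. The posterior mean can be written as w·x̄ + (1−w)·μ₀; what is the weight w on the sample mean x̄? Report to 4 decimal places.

For Normal data with known variance σ², a Normal(μ₀, σ₀²) prior on μ is conjugate. Posterior precision = 1/σ₀² + n/σ²; posterior mean is the precision-weighted average of μ₀ and x̄.
σ₀² = 0.48² = 0.2304, σ² = 0.34² = 0.1156. Prior precision 1/σ₀² = 1/0.2304; data precision n/σ² = 12/0.1156.
w = (n/σ²)/(1/σ₀² + n/σ²) = n·σ₀²/(σ² + n·σ₀²) = 12·0.2304/(0.1156 + 12·0.2304) = 2.7648/2.8804 = 0.9599.

0.9599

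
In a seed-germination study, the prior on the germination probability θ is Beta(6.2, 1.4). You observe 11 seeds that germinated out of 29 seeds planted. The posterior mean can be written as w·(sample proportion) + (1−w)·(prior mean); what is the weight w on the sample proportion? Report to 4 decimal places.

The Beta prior is conjugate to a Binomial/Bernoulli likelihood; the update adds successes to α and failures to β.
Posterior mean = (α₀+k)/(α₀+β₀+n) = [n/(α₀+β₀+n)]·(k/n) + [(α₀+β₀)/(α₀+β₀+n)]·α₀/(α₀+β₀), so only n and the prior enter the weight.
The weight on the data is w = n/(α₀+β₀+n) = 29/(6.2+1.4+29) = 29/36.6 = 0.7923.

0.7923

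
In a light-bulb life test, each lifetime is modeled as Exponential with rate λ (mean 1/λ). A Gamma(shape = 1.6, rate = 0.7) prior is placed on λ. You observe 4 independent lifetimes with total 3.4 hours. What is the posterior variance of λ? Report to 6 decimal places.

With a Gamma(shape α, rate β) prior on the exponential rate λ, the posterior after n observations with total T = Σxᵢ is Gamma(α+n, β+T).
Posterior: Gamma(1.6+4, 0.7+3.4) = Gamma(5.6, 4.1).
Var = α/β² = 0.333135.

0.333135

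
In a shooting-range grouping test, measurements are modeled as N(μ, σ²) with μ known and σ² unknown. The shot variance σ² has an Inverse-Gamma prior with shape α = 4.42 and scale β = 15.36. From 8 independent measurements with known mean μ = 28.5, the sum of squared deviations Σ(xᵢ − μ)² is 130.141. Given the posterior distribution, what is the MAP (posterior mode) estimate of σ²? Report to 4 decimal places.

With known mean μ and an Inverse-Gamma(α, β) prior on σ², the Normal likelihood is conjugate: posterior is Inv-Gamma(α + n/2, β + Σ(xᵢ−μ)²/2).
Posterior: Inv-Gamma(4.42 + 8/2, 15.36 + 130.141/2) = Inv-Gamma(8.42, 80.4305).
Mode = β/(α+1) = 80.4305/9.42 = 8.5383.

8.5383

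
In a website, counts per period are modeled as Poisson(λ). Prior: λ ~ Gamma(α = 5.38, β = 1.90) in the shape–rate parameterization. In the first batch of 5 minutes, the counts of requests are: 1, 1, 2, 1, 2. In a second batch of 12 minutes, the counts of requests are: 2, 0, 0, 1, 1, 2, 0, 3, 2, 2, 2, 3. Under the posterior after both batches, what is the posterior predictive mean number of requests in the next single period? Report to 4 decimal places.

1.6074

With a Gamma(shape α, rate β) prior, the Poisson likelihood is conjugate: the posterior is Gamma(α + ΣXᵢ, β + n).
Batch 1: sum of counts S = 7 over n = 5 minutes.
After batch 1: Gamma(α+S, β+n) = Gamma(5.38+7, 1.90+5) = Gamma(12.38, 6.90).
Batch 2: sum of counts S = 18 over n = 12 minutes.
After batch 2: Gamma(α+S, β+n) = Gamma(12.38+18, 6.90+12) = Gamma(30.38, 18.90).
The predictive distribution for one future period is NegBinom with mean α/β = 1.6074.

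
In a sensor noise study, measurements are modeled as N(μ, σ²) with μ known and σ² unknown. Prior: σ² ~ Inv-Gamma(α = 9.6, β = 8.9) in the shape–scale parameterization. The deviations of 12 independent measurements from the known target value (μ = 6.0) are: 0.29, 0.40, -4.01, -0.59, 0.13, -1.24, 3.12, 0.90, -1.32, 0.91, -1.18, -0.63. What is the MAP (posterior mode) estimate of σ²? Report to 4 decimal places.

1.5341

With known mean μ and an Inverse-Gamma(α, β) prior on σ², the Normal likelihood is conjugate: posterior is Inv-Gamma(α + n/2, β + Σ(xᵢ−μ)²/2).
Σ(xᵢ−μ)² = (0.29)² + (0.40)² + (-4.01)² + (-0.59)² + (0.13)² + (-1.24)² + (3.12)² + (0.90)² + (-1.32)² + (0.91)² + (-1.18)² + (-0.63)² = 33.1310.
Posterior: Inv-Gamma(9.6 + 12/2, 8.9 + 33.1310/2) = Inv-Gamma(15.60, 25.46550).
Mode = β/(α+1) = 25.46550/16.60 = 1.5341.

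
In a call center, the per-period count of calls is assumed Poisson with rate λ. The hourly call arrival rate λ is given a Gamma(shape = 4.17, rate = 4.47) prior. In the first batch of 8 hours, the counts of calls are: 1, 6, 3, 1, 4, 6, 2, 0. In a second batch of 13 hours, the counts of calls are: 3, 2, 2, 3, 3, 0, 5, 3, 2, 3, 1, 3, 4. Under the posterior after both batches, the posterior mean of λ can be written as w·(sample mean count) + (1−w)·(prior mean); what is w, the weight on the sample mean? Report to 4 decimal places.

With a Gamma(shape α, rate β) prior, the Poisson likelihood is conjugate: the posterior is Gamma(α + ΣXᵢ, β + n).
Total number of hours: n = 8 + 13 = 21.
Posterior mean = (α₀+S)/(β₀+n) = [n/(β₀+n)]·(S/n) + [β₀/(β₀+n)]·(α₀/β₀), so only n and β₀ enter the weight.
Weight on data w = n/(β₀+n) = 21/(4.47+21) = 21/25.47 = 0.8245.

0.8245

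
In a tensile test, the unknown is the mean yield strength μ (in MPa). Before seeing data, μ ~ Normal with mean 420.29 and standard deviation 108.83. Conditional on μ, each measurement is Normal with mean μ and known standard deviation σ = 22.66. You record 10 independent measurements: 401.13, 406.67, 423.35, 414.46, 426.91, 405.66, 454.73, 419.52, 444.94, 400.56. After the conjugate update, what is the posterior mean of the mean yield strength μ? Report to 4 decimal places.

419.7951

For Normal data with known variance σ², a Normal(μ₀, σ₀²) prior on μ is conjugate. Posterior precision = 1/σ₀² + n/σ²; posterior mean is the precision-weighted average of μ₀ and x̄.
Σxᵢ = 401.13 + 406.67 + 423.35 + 414.46 + 426.91 + 405.66 + 454.73 + 419.52 + 444.94 + 400.56 = 4197.93, so n·x̄ = 4197.93.
σ₀² = 108.83² = 11843.9689, σ² = 22.66² = 513.4756; σ² + n·σ₀² = 513.4756 + 10·11843.9689 = 118953.1646.
Posterior mean = (μ₀/σ₀² + n·x̄/σ²)/(1/σ₀² + n/σ²) = (σ²·μ₀ + σ₀²·n·x̄)/(σ² + n·σ₀²) = (513.4756·420.29 + 11843.9689·4197.93)/118953.1646 = 49935961.024301/118953.1646 = 419.7951.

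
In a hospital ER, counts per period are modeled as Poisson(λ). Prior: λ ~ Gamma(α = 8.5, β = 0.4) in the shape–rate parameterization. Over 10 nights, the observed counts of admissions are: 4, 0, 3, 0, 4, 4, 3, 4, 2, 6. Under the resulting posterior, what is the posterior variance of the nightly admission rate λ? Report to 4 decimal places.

0.3560

With a Gamma(shape α, rate β) prior, the Poisson likelihood is conjugate: the posterior is Gamma(α + ΣXᵢ, β + n).
Sum of counts S = 30 over n = 10 nights.
Posterior: Gamma(α+S, β+n) = Gamma(8.5+30, 0.4+10) = Gamma(38.5, 10.4).
Var = α/β² = 38.5/10.4² = 0.3560.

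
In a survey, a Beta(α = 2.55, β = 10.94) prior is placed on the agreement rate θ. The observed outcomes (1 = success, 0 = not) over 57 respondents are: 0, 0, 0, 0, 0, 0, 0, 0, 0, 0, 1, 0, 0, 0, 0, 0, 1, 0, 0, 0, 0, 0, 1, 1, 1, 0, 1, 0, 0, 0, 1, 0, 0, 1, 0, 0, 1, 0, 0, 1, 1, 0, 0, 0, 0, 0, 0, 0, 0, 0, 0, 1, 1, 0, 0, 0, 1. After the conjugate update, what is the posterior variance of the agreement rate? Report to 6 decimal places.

0.002513

The Beta prior is conjugate to a Binomial/Bernoulli likelihood; the update adds successes to α and failures to β.
Posterior: Beta(α+k, β+n−k) = Beta(2.55+14, 10.94+43) = Beta(16.55, 53.94).
Var = αβ/((α+β)²(α+β+1)) = 16.55·53.94/(70.49²·71.49) = 0.002513.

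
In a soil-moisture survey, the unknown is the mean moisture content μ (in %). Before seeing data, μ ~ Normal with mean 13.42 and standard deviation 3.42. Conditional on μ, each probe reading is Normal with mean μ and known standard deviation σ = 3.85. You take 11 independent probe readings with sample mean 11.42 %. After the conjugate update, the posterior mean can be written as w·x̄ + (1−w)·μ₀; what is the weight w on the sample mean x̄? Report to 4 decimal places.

For Normal data with known variance σ², a Normal(μ₀, σ₀²) prior on μ is conjugate. Posterior precision = 1/σ₀² + n/σ²; posterior mean is the precision-weighted average of μ₀ and x̄.
σ₀² = 3.42² = 11.6964, σ² = 3.85² = 14.8225. Prior precision 1/σ₀² = 1/11.6964; data precision n/σ² = 11/14.8225.
w = (n/σ²)/(1/σ₀² + n/σ²) = n·σ₀²/(σ² + n·σ₀²) = 11·11.6964/(14.8225 + 11·11.6964) = 128.6604/143.4829 = 0.8967.

0.8967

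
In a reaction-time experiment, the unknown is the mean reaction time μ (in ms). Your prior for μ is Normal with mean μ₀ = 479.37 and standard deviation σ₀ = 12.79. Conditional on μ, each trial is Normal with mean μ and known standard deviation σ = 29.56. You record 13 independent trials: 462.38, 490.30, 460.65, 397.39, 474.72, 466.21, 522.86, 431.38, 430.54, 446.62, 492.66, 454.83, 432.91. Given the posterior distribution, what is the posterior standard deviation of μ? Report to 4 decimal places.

For Normal data with known variance σ², a Normal(μ₀, σ₀²) prior on μ is conjugate. Posterior precision = 1/σ₀² + n/σ²; posterior mean is the precision-weighted average of μ₀ and x̄.
σ₀² = 12.79² = 163.5841, σ² = 29.56² = 873.7936; σ² + n·σ₀² = 873.7936 + 13·163.5841 = 3000.3869.
Posterior precision = 1/σ₀² + n/σ² = 1/163.5841 + 13/873.7936 = (σ² + n·σ₀²)/(σ₀²σ²) = 3000.3869/(163.5841·873.7936); posterior variance σₙ² = σ₀²σ²/(σ² + n·σ₀²) = 163.5841·873.7936/3000.3869 = 47.640103.
Posterior SD = √σₙ² = √(163.5841·873.7936/3000.3869) = 6.9022.

6.9022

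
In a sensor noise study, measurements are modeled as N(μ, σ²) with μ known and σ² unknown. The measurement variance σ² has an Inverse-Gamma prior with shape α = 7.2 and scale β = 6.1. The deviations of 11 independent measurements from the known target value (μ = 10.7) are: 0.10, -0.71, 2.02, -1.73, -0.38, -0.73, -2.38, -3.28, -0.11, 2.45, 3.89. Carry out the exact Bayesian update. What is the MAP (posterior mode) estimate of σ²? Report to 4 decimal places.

2.1180

With known mean μ and an Inverse-Gamma(α, β) prior on σ², the Normal likelihood is conjugate: posterior is Inv-Gamma(α + n/2, β + Σ(xᵢ−μ)²/2).
Σ(xᵢ−μ)² = (0.10)² + (-0.71)² + (2.02)² + (-1.73)² + (-0.38)² + (-0.73)² + (-2.38)² + (-3.28)² + (-0.11)² + (2.45)² + (3.89)² = 45.8342.
Posterior: Inv-Gamma(7.2 + 11/2, 6.1 + 45.8342/2) = Inv-Gamma(12.70, 29.01710).
Mode = β/(α+1) = 29.01710/13.70 = 2.1180.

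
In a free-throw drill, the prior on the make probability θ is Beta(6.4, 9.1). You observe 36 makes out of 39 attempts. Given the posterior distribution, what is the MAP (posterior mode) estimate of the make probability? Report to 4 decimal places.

0.7886

The Beta prior is conjugate to a Binomial/Bernoulli likelihood; the update adds successes to α and failures to β.
Posterior: Beta(α+k, β+n−k) = Beta(6.4+36, 9.1+3) = Beta(42.4, 12.1).
Mode of Beta(a,b) for a,b>1 is (a−1)/(a+b−2) = 41.4/52.5 = 0.7886.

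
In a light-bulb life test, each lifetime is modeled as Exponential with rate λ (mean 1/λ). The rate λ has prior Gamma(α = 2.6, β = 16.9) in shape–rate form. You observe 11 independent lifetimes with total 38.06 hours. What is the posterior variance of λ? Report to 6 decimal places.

0.004502

With a Gamma(shape α, rate β) prior on the exponential rate λ, the posterior after n observations with total T = Σxᵢ is Gamma(α+n, β+T).
Posterior: Gamma(2.6+11, 16.9+38.06) = Gamma(13.6, 54.96).
Var = α/β² = 0.004502.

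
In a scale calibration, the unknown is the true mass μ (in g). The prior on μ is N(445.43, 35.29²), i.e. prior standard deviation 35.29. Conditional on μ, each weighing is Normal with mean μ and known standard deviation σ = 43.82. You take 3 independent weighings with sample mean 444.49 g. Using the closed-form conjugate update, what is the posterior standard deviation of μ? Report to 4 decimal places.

For Normal data with known variance σ², a Normal(μ₀, σ₀²) prior on μ is conjugate. Posterior precision = 1/σ₀² + n/σ²; posterior mean is the precision-weighted average of μ₀ and x̄.
σ₀² = 35.29² = 1245.3841, σ² = 43.82² = 1920.1924; σ² + n·σ₀² = 1920.1924 + 3·1245.3841 = 5656.3447.
Posterior precision = 1/σ₀² + n/σ² = 1/1245.3841 + 3/1920.1924 = (σ² + n·σ₀²)/(σ₀²σ²) = 5656.3447/(1245.3841·1920.1924); posterior variance σₙ² = σ₀²σ²/(σ² + n·σ₀²) = 1245.3841·1920.1924/5656.3447 = 422.777820.
Posterior SD = √σₙ² = √(1245.3841·1920.1924/5656.3447) = 20.5616.

20.5616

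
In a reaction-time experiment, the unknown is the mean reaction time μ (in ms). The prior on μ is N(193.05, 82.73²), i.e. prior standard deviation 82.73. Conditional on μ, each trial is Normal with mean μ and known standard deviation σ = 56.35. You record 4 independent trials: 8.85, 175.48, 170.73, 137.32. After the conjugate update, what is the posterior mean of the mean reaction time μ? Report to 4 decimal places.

130.3655

For Normal data with known variance σ², a Normal(μ₀, σ₀²) prior on μ is conjugate. Posterior precision = 1/σ₀² + n/σ²; posterior mean is the precision-weighted average of μ₀ and x̄.
Σxᵢ = 8.85 + 175.48 + 170.73 + 137.32 = 492.38, so n·x̄ = 492.38.
σ₀² = 82.73² = 6844.2529, σ² = 56.35² = 3175.3225; σ² + n·σ₀² = 3175.3225 + 4·6844.2529 = 30552.3341.
Posterior mean = (μ₀/σ₀² + n·x̄/σ²)/(1/σ₀² + n/σ²) = (σ²·μ₀ + σ₀²·n·x̄)/(σ² + n·σ₀²) = (3175.3225·193.05 + 6844.2529·492.38)/30552.3341 = 3982969.251527/30552.3341 = 130.3655.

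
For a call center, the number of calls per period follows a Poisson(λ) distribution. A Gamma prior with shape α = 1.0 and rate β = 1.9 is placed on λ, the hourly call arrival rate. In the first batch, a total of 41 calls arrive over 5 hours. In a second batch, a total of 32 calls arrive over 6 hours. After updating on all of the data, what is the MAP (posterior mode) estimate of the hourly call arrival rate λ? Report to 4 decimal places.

With a Gamma(shape α, rate β) prior, the Poisson likelihood is conjugate: the posterior is Gamma(α + ΣXᵢ, β + n).
After batch 1: Gamma(α+S, β+n) = Gamma(1.0+41, 1.9+5) = Gamma(42.0, 6.9).
After batch 2: Gamma(α+S, β+n) = Gamma(42.0+32, 6.9+6) = Gamma(74.0, 12.9).
Mode of Gamma(α,β) for α≥1 is (α−1)/β = 73.0/12.9 = 5.6589.

5.6589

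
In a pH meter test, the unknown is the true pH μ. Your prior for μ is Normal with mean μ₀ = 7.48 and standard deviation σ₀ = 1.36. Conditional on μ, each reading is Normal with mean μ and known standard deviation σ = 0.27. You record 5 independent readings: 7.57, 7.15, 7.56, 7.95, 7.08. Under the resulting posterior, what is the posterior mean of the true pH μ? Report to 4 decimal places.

For Normal data with known variance σ², a Normal(μ₀, σ₀²) prior on μ is conjugate. Posterior precision = 1/σ₀² + n/σ²; posterior mean is the precision-weighted average of μ₀ and x̄.
Σxᵢ = 7.57 + 7.15 + 7.56 + 7.95 + 7.08 = 37.31, so n·x̄ = 37.31.
σ₀² = 1.36² = 1.8496, σ² = 0.27² = 0.0729; σ² + n·σ₀² = 0.0729 + 5·1.8496 = 9.3209.
Posterior mean = (μ₀/σ₀² + n·x̄/σ²)/(1/σ₀² + n/σ²) = (σ²·μ₀ + σ₀²·n·x̄)/(σ² + n·σ₀²) = (0.0729·7.48 + 1.8496·37.31)/9.3209 = 69.553868/9.3209 = 7.4621.

7.4621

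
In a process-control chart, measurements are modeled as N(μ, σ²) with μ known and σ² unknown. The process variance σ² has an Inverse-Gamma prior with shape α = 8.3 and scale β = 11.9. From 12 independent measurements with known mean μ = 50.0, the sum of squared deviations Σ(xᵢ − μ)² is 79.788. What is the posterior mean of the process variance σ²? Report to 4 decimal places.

With known mean μ and an Inverse-Gamma(α, β) prior on σ², the Normal likelihood is conjugate: posterior is Inv-Gamma(α + n/2, β + Σ(xᵢ−μ)²/2).
Posterior: Inv-Gamma(8.3 + 12/2, 11.9 + 79.788/2) = Inv-Gamma(14.30, 51.7940).
E[σ²|data] = β/(α−1) = 51.7940/13.30 = 3.8943.

3.8943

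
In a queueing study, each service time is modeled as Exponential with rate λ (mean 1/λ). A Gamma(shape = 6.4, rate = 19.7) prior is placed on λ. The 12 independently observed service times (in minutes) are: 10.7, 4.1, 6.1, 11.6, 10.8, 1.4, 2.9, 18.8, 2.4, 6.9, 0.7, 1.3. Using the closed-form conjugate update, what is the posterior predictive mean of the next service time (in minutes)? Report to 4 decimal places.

With a Gamma(shape α, rate β) prior on the exponential rate λ, the posterior after n observations with total T = Σxᵢ is Gamma(α+n, β+T).
Sum of observations T = 77.7 minutes; n = 12.
Posterior: Gamma(6.4+12, 19.7+77.7) = Gamma(18.4, 97.4).
The predictive distribution for the next observation is Lomax; its mean is β/(α−1) = 97.4/17.4 = 5.5977.

5.5977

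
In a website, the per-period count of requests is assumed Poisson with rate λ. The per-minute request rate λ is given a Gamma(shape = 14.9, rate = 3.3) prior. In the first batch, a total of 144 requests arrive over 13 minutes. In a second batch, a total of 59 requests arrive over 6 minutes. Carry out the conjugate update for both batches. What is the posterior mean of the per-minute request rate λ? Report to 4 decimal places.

9.7713

With a Gamma(shape α, rate β) prior, the Poisson likelihood is conjugate: the posterior is Gamma(α + ΣXᵢ, β + n).
After batch 1: Gamma(α+S, β+n) = Gamma(14.9+144, 3.3+13) = Gamma(158.9, 16.3).
After batch 2: Gamma(α+S, β+n) = Gamma(158.9+59, 16.3+6) = Gamma(217.9, 22.3).
Posterior mean = α/β = 217.9/22.3 = 9.7713.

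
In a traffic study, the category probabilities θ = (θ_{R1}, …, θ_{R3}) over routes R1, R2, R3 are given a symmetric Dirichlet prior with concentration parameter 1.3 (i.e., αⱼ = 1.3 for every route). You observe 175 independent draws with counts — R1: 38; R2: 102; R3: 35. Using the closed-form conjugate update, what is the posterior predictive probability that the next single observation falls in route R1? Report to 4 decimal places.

The Dirichlet prior is conjugate to the Multinomial likelihood: each posterior αⱼ = prior αⱼ + observed count nⱼ.
Posterior concentration: (39.3, 103.3, 36.3), total = 178.9.
P(next = R1 | data) = α_{R1}/Σα = 0.2197.

0.2197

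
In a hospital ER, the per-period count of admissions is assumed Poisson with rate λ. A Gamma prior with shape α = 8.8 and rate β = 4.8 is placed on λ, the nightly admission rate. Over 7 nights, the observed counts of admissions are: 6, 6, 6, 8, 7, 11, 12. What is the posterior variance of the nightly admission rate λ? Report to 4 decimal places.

With a Gamma(shape α, rate β) prior, the Poisson likelihood is conjugate: the posterior is Gamma(α + ΣXᵢ, β + n).
Sum of counts S = 56 over n = 7 nights.
Posterior: Gamma(α+S, β+n) = Gamma(8.8+56, 4.8+7) = Gamma(64.8, 11.8).
Var = α/β² = 64.8/11.8² = 0.4654.

0.4654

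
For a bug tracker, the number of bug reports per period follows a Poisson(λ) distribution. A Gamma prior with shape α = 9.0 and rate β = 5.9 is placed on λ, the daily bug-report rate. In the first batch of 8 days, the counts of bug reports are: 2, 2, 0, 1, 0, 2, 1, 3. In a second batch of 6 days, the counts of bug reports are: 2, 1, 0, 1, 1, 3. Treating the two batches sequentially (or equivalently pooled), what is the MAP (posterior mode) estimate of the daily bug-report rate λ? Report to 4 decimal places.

1.3568

With a Gamma(shape α, rate β) prior, the Poisson likelihood is conjugate: the posterior is Gamma(α + ΣXᵢ, β + n).
Batch 1: sum of counts S = 11 over n = 8 days.
After batch 1: Gamma(α+S, β+n) = Gamma(9.0+11, 5.9+8) = Gamma(20.0, 13.9).
Batch 2: sum of counts S = 8 over n = 6 days.
After batch 2: Gamma(α+S, β+n) = Gamma(20.0+8, 13.9+6) = Gamma(28.0, 19.9).
Mode of Gamma(α,β) for α≥1 is (α−1)/β = 27.0/19.9 = 1.3568.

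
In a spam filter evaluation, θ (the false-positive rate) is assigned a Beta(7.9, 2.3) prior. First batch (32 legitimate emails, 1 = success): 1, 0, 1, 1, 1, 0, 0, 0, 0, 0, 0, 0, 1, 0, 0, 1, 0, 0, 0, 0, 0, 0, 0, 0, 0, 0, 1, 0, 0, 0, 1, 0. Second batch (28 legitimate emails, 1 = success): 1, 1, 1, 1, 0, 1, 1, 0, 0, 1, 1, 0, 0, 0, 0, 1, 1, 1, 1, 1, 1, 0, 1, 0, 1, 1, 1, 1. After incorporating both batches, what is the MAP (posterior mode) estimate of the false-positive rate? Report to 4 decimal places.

0.4971

The Beta prior is conjugate to a Binomial/Bernoulli likelihood; the update adds successes to α and failures to β.
After batch 1: Beta(7.9+8, 2.3+24) = Beta(15.9, 26.3).
After batch 2: Beta(15.9+19, 26.3+9) = Beta(34.9, 35.3).
Mode of Beta(a,b) for a,b>1 is (a−1)/(a+b−2) = 33.9/68.2 = 0.4971.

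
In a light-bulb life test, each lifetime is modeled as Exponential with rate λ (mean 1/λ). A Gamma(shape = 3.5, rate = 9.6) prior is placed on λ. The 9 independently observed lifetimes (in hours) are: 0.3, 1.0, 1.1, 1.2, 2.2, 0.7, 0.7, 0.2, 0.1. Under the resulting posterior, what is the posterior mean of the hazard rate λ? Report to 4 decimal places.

0.7310

With a Gamma(shape α, rate β) prior on the exponential rate λ, the posterior after n observations with total T = Σxᵢ is Gamma(α+n, β+T).
Sum of observations T = 7.5 hours; n = 9.
Posterior: Gamma(3.5+9, 9.6+7.5) = Gamma(12.5, 17.1).
Posterior mean of λ = α/β = 12.5/17.1 = 0.7310.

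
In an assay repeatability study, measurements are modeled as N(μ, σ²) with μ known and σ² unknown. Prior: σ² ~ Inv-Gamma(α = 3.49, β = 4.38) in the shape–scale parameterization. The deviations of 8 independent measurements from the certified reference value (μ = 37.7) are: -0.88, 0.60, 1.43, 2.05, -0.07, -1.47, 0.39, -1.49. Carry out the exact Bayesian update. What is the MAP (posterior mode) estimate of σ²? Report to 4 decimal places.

1.2179

With known mean μ and an Inverse-Gamma(α, β) prior on σ², the Normal likelihood is conjugate: posterior is Inv-Gamma(α + n/2, β + Σ(xᵢ−μ)²/2).
Σ(xᵢ−μ)² = (-0.88)² + (0.60)² + (1.43)² + (2.05)² + (-0.07)² + (-1.47)² + (0.39)² + (-1.49)² = 11.9198.
Posterior: Inv-Gamma(3.49 + 8/2, 4.38 + 11.9198/2) = Inv-Gamma(7.49, 10.33990).
Mode = β/(α+1) = 10.33990/8.49 = 1.2179.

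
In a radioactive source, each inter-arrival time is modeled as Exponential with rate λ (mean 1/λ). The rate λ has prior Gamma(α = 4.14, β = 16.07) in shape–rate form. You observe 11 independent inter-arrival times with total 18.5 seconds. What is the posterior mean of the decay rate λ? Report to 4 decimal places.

With a Gamma(shape α, rate β) prior on the exponential rate λ, the posterior after n observations with total T = Σxᵢ is Gamma(α+n, β+T).
Posterior: Gamma(4.14+11, 16.07+18.5) = Gamma(15.14, 34.57).
Posterior mean of λ = α/β = 15.14/34.57 = 0.4380.

0.4380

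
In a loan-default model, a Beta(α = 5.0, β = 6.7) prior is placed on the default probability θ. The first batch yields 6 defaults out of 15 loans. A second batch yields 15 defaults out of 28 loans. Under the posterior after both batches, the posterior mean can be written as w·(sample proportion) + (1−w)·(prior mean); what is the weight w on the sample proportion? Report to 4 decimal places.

0.7861

The Beta prior is conjugate to a Binomial/Bernoulli likelihood; the update adds successes to α and failures to β.
Total number of loans: n = 15 + 28 = 43.
Posterior mean = (α₀+k)/(α₀+β₀+n) = [n/(α₀+β₀+n)]·(k/n) + [(α₀+β₀)/(α₀+β₀+n)]·α₀/(α₀+β₀), so only n and the prior enter the weight.
The weight on the data is w = n/(α₀+β₀+n) = 43/(5.0+6.7+43) = 43/54.7 = 0.7861.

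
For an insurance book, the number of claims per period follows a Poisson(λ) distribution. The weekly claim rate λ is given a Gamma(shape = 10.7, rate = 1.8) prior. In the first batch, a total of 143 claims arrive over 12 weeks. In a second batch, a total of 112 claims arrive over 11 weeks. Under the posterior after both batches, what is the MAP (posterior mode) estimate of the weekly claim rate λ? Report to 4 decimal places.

With a Gamma(shape α, rate β) prior, the Poisson likelihood is conjugate: the posterior is Gamma(α + ΣXᵢ, β + n).
After batch 1: Gamma(α+S, β+n) = Gamma(10.7+143, 1.8+12) = Gamma(153.7, 13.8).
After batch 2: Gamma(α+S, β+n) = Gamma(153.7+112, 13.8+11) = Gamma(265.7, 24.8).
Mode of Gamma(α,β) for α≥1 is (α−1)/β = 264.7/24.8 = 10.6734.

10.6734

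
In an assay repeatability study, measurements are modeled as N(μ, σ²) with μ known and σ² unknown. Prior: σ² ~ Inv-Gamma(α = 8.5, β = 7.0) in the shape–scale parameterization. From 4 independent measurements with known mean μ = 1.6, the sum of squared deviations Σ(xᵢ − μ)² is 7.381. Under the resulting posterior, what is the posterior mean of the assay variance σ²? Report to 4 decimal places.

1.1253

With known mean μ and an Inverse-Gamma(α, β) prior on σ², the Normal likelihood is conjugate: posterior is Inv-Gamma(α + n/2, β + Σ(xᵢ−μ)²/2).
Posterior: Inv-Gamma(8.5 + 4/2, 7.0 + 7.381/2) = Inv-Gamma(10.50, 10.6905).
E[σ²|data] = β/(α−1) = 10.6905/9.50 = 1.1253.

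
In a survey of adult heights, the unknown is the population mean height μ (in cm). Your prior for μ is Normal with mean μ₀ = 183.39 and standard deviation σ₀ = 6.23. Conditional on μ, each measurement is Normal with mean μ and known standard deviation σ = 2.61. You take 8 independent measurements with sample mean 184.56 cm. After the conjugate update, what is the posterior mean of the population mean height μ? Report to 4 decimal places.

For Normal data with known variance σ², a Normal(μ₀, σ₀²) prior on μ is conjugate. Posterior precision = 1/σ₀² + n/σ²; posterior mean is the precision-weighted average of μ₀ and x̄.
n·x̄ = 8·184.56 = 1476.48.
σ₀² = 6.23² = 38.8129, σ² = 2.61² = 6.8121; σ² + n·σ₀² = 6.8121 + 8·38.8129 = 317.3153.
Posterior mean = (μ₀/σ₀² + n·x̄/σ²)/(1/σ₀² + n/σ²) = (σ²·μ₀ + σ₀²·n·x̄)/(σ² + n·σ₀²) = (6.8121·183.39 + 38.8129·1476.48)/317.3153 = 58555.741611/317.3153 = 184.5349.

184.5349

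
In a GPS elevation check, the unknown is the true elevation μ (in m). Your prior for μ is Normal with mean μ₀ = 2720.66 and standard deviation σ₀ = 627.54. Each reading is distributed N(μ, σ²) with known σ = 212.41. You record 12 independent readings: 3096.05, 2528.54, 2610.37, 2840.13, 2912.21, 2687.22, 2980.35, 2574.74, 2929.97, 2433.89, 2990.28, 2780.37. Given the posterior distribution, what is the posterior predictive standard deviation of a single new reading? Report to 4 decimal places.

221.0029

For Normal data with known variance σ², a Normal(μ₀, σ₀²) prior on μ is conjugate. Posterior precision = 1/σ₀² + n/σ²; posterior mean is the precision-weighted average of μ₀ and x̄.
σ₀² = 627.54² = 393806.4516, σ² = 212.41² = 45118.0081; σ² + n·σ₀² = 45118.0081 + 12·393806.4516 = 4770795.4273.
Posterior precision = 1/σ₀² + n/σ² = 1/393806.4516 + 12/45118.0081 = (σ² + n·σ₀²)/(σ₀²σ²) = 4770795.4273/(393806.4516·45118.0081); posterior variance σₙ² = σ₀²σ²/(σ² + n·σ₀²) = 393806.4516·45118.0081/4770795.4273 = 3724.276789.
Predictive variance for one new observation = σₙ² + σ² = 393806.4516·45118.0081/4770795.4273 + 45118.0081 = σ²·(σ₀² + 4770795.4273)/4770795.4273 = 45118.0081·5164601.8789/4770795.4273 = 48842.284889; SD = √(45118.0081·5164601.8789/4770795.4273) = 221.0029.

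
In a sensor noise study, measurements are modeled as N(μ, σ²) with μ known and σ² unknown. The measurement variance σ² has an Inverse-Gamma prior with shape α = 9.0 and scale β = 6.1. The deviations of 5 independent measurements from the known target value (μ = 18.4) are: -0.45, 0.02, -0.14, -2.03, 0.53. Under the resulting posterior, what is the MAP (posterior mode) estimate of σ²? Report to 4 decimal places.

0.6730

With known mean μ and an Inverse-Gamma(α, β) prior on σ², the Normal likelihood is conjugate: posterior is Inv-Gamma(α + n/2, β + Σ(xᵢ−μ)²/2).
Σ(xᵢ−μ)² = (-0.45)² + (0.02)² + (-0.14)² + (-2.03)² + (0.53)² = 4.6243.
Posterior: Inv-Gamma(9.0 + 5/2, 6.1 + 4.6243/2) = Inv-Gamma(11.50, 8.41215).
Mode = β/(α+1) = 8.41215/12.50 = 0.6730.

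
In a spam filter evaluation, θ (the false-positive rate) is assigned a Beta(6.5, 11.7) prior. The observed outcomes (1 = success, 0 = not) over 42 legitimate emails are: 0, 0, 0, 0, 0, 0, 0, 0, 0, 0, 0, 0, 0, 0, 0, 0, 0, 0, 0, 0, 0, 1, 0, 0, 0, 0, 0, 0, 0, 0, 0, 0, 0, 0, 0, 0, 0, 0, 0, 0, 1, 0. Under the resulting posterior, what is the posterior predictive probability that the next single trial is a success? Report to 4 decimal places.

0.1412

The Beta prior is conjugate to a Binomial/Bernoulli likelihood; the update adds successes to α and failures to β.
Posterior: Beta(α+k, β+n−k) = Beta(6.5+2, 11.7+40) = Beta(8.5, 51.7).
For a single future Bernoulli trial, P(success | data) = α/(α+β) = 0.1412.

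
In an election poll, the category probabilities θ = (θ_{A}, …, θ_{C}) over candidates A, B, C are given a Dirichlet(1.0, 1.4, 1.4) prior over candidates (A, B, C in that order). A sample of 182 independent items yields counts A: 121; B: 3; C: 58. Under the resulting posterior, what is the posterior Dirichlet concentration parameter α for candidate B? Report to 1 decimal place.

The Dirichlet prior is conjugate to the Multinomial likelihood: each posterior αⱼ = prior αⱼ + observed count nⱼ.
Posterior concentration: (122.0, 4.4, 59.4), total = 185.8.
α_{B} = 1.4 + 3 = 4.4.

4.4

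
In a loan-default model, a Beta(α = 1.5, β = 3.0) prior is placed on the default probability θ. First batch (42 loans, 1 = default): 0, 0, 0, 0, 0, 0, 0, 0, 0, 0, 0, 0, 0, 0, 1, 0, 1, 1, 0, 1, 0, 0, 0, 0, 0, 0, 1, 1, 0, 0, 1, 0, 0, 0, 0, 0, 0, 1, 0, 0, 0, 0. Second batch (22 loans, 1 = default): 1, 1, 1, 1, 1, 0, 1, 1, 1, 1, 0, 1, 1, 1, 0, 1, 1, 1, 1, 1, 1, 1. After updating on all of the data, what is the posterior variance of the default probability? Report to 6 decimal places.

The Beta prior is conjugate to a Binomial/Bernoulli likelihood; the update adds successes to α and failures to β.
After batch 1: Beta(1.5+8, 3.0+34) = Beta(9.5, 37.0).
After batch 2: Beta(9.5+19, 37.0+3) = Beta(28.5, 40.0).
Var = αβ/((α+β)²(α+β+1)) = 28.5·40.0/(68.5²·69.5) = 0.003496.

0.003496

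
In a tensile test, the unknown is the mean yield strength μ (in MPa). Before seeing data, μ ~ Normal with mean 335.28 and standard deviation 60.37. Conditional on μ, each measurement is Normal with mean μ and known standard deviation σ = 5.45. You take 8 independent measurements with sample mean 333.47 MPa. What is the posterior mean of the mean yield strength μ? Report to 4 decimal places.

333.4718

For Normal data with known variance σ², a Normal(μ₀, σ₀²) prior on μ is conjugate. Posterior precision = 1/σ₀² + n/σ²; posterior mean is the precision-weighted average of μ₀ and x̄.
n·x̄ = 8·333.47 = 2667.76.
σ₀² = 60.37² = 3644.5369, σ² = 5.45² = 29.7025; σ² + n·σ₀² = 29.7025 + 8·3644.5369 = 29185.9977.
Posterior mean = (μ₀/σ₀² + n·x̄/σ²)/(1/σ₀² + n/σ²) = (σ²·μ₀ + σ₀²·n·x̄)/(σ² + n·σ₀²) = (29.7025·335.28 + 3644.5369·2667.76)/29185.9977 = 9732708.414544/29185.9977 = 333.4718.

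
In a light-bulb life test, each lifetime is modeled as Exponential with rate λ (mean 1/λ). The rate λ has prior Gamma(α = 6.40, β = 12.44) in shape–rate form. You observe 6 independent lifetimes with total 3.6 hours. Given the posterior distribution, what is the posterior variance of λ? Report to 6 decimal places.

With a Gamma(shape α, rate β) prior on the exponential rate λ, the posterior after n observations with total T = Σxᵢ is Gamma(α+n, β+T).
Posterior: Gamma(6.40+6, 12.44+3.6) = Gamma(12.40, 16.04).
Var = α/β² = 0.048196.

0.048196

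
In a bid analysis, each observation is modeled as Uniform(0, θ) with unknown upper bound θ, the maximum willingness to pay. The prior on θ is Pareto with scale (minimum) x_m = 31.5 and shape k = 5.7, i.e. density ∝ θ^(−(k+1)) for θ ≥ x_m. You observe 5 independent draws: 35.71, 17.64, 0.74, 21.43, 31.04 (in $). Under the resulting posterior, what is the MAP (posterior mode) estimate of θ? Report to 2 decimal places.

A Pareto(scale x_m, shape k) prior on the upper bound θ of Uniform(0, θ) is conjugate: posterior is Pareto(max(x_m, max xᵢ), k + n).
Sample maximum = 35.71; prior scale x_m = 31.5 → posterior scale = max = 35.71.
Posterior shape = 5.7 + 5 = 10.7.
The Pareto density is decreasing on [x_m, ∞), so the mode is x_m = 35.71.

35.71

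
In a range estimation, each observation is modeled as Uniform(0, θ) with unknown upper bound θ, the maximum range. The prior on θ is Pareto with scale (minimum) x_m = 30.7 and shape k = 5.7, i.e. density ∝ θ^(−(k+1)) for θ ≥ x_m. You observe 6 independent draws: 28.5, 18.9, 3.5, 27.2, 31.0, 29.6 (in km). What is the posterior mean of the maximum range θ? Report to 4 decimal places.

33.8972

A Pareto(scale x_m, shape k) prior on the upper bound θ of Uniform(0, θ) is conjugate: posterior is Pareto(max(x_m, max xᵢ), k + n).
Sample maximum = 31.0; prior scale x_m = 30.7 → posterior scale = max = 31.0.
Posterior shape = 5.7 + 6 = 11.7.
E[θ|data] = k·x_m/(k−1) = 11.7·31.0/10.7 = 33.8972.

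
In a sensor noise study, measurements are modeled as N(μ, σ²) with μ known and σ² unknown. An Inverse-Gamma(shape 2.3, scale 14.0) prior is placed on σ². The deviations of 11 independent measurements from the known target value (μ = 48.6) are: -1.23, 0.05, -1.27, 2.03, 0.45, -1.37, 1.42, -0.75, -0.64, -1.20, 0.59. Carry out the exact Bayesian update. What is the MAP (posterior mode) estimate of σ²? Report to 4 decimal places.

2.3923

With known mean μ and an Inverse-Gamma(α, β) prior on σ², the Normal likelihood is conjugate: posterior is Inv-Gamma(α + n/2, β + Σ(xᵢ−μ)²/2).
Σ(xᵢ−μ)² = (-1.23)² + (0.05)² + (-1.27)² + (2.03)² + (0.45)² + (-1.37)² + (1.42)² + (-0.75)² + (-0.64)² + (-1.20)² + (0.59)² = 14.1052.
Posterior: Inv-Gamma(2.3 + 11/2, 14.0 + 14.1052/2) = Inv-Gamma(7.80, 21.05260).
Mode = β/(α+1) = 21.05260/8.80 = 2.3923.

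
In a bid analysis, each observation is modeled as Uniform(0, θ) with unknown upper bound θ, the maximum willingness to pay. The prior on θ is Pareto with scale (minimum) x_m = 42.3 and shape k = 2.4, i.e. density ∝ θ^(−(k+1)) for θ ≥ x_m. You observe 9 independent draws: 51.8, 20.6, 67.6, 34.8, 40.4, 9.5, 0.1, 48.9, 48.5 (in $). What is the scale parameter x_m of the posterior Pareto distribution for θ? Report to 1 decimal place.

67.6

A Pareto(scale x_m, shape k) prior on the upper bound θ of Uniform(0, θ) is conjugate: posterior is Pareto(max(x_m, max xᵢ), k + n).
Sample maximum = 67.6; prior scale x_m = 42.3 → posterior scale = max = 67.6.
Posterior shape = 2.4 + 9 = 11.4.
Posterior scale x_m = 67.6.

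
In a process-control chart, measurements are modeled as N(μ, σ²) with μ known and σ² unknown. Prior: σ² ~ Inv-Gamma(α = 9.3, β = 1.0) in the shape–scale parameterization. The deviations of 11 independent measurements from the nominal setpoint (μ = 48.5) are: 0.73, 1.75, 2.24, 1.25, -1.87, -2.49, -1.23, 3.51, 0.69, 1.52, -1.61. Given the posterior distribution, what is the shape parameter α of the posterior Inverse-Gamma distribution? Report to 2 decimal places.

14.80

With known mean μ and an Inverse-Gamma(α, β) prior on σ², the Normal likelihood is conjugate: posterior is Inv-Gamma(α + n/2, β + Σ(xᵢ−μ)²/2).
Σ(xᵢ−μ)² = (0.73)² + (1.75)² + (2.24)² + (1.25)² + (-1.87)² + (-2.49)² + (-1.23)² + (3.51)² + (0.69)² + (1.52)² + (-1.61)² = 39.0841.
Posterior: Inv-Gamma(9.3 + 11/2, 1.0 + 39.0841/2) = Inv-Gamma(14.80, 20.54205).
Posterior α = 14.80.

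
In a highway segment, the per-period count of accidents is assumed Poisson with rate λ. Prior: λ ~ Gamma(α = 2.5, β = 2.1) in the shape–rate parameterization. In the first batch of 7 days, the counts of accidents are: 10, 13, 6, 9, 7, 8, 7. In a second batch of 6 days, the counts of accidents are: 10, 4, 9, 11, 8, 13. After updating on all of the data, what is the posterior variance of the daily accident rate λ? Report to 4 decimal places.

With a Gamma(shape α, rate β) prior, the Poisson likelihood is conjugate: the posterior is Gamma(α + ΣXᵢ, β + n).
Batch 1: sum of counts S = 60 over n = 7 days.
After batch 1: Gamma(α+S, β+n) = Gamma(2.5+60, 2.1+7) = Gamma(62.5, 9.1).
Batch 2: sum of counts S = 55 over n = 6 days.
After batch 2: Gamma(α+S, β+n) = Gamma(62.5+55, 9.1+6) = Gamma(117.5, 15.1).
Var = α/β² = 117.5/15.1² = 0.5153.

0.5153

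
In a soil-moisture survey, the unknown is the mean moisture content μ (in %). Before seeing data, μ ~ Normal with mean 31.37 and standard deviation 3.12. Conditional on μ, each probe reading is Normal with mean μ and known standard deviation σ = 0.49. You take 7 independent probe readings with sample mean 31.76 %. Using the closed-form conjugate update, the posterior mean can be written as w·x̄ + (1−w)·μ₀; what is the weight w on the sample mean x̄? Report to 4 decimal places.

0.9965

For Normal data with known variance σ², a Normal(μ₀, σ₀²) prior on μ is conjugate. Posterior precision = 1/σ₀² + n/σ²; posterior mean is the precision-weighted average of μ₀ and x̄.
σ₀² = 3.12² = 9.7344, σ² = 0.49² = 0.2401. Prior precision 1/σ₀² = 1/9.7344; data precision n/σ² = 7/0.2401.
w = (n/σ²)/(1/σ₀² + n/σ²) = n·σ₀²/(σ² + n·σ₀²) = 7·9.7344/(0.2401 + 7·9.7344) = 68.1408/68.3809 = 0.9965.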